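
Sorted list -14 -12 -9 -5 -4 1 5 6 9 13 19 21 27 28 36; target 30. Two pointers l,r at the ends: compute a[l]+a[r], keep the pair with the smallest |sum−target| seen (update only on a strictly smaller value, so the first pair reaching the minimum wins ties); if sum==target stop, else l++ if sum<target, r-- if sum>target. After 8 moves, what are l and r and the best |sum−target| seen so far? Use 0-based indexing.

[0,14] -14+36=22 d=8 * → l++
[1,14] -12+36=24 d=6 * → l++
[2,14] -9+36=27 d=3 * → l++
[3,14] -5+36=31 d=1 * → r--
[3,13] -5+28=23 d=7 → l++
[4,13] -4+28=24 d=6 → l++
[5,13] 1+28=29 d=1 → l++
[6,13] 5+28=33 d=3 → r--

l=6, r=12, best |Δ|=1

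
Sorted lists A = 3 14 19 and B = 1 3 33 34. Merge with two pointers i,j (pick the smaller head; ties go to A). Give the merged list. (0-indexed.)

[i=0,j=0] A[i]=3>B[j]=1 take 1 → j++
[i=0,j=1] A[i]=3<=B[j]=3 take 3 → i++
[i=1,j=1] A[i]=14>B[j]=3 take 3 → j++
[i=1,j=2] A[i]=14<=B[j]=33 take 14 → i++
[i=2,j=2] A[i]=19<=B[j]=33 take 19 → i++
[i=3,j=2] A done, take B[j]=33 → j++
[i=3,j=3] A done, take B[j]=34 → j++

[1, 3, 3, 14, 19, 33, 34]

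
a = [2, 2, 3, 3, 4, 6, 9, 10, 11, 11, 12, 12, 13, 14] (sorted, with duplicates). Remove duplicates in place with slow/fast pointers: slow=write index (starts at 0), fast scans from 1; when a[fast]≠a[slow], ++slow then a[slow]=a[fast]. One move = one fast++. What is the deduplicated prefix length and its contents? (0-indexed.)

slow=0 fast=1: a[fast]=2=a[slow] dup, fast++
slow=0 fast=2: a[fast]=3≠a[slow]=2 write a[1]=3, slow++,fast++
slow=1 fast=3: a[fast]=3=a[slow] dup, fast++
slow=1 fast=4: a[fast]=4≠a[slow]=3 write a[2]=4, slow++,fast++
slow=2 fast=5: a[fast]=6≠a[slow]=4 write a[3]=6, slow++,fast++
slow=3 fast=6: a[fast]=9≠a[slow]=6 write a[4]=9, slow++,fast++
slow=4 fast=7: a[fast]=10≠a[slow]=9 write a[5]=10, slow++,fast++
slow=5 fast=8: a[fast]=11≠a[slow]=10 write a[6]=11, slow++,fast++
slow=6 fast=9: a[fast]=11=a[slow] dup, fast++
slow=6 fast=10: a[fast]=12≠a[slow]=11 write a[7]=12, slow++,fast++
slow=7 fast=11: a[fast]=12=a[slow] dup, fast++
slow=7 fast=12: a[fast]=13≠a[slow]=12 write a[8]=13, slow++,fast++
slow=8 fast=13: a[fast]=14≠a[slow]=13 write a[9]=14, slow++,fast++

length 10; prefix = [2, 3, 4, 6, 9, 10, 11, 12, 13, 14]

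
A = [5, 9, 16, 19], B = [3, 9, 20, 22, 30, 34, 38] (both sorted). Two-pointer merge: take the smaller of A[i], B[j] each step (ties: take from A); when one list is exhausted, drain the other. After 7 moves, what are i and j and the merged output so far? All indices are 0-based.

i=4, j=3, merged so far=[3, 5, 9, 9, 16, 19, 20]

[i=0,j=0] A[i]=5>B[j]=3 take 3 → j++
[i=0,j=1] A[i]=5<=B[j]=9 take 5 → i++
[i=1,j=1] A[i]=9<=B[j]=9 take 9 → i++
[i=2,j=1] A[i]=16>B[j]=9 take 9 → j++
[i=2,j=2] A[i]=16<=B[j]=20 take 16 → i++
[i=3,j=2] A[i]=19<=B[j]=20 take 19 → i++
[i=4,j=2] A done, take B[j]=20 → j++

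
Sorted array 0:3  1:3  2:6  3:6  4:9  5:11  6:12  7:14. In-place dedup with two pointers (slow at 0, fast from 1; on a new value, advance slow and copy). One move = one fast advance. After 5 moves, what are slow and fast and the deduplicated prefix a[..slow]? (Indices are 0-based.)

slow=0 fast=1: a[fast]=3=a[slow] dup, fast++
slow=0 fast=2: a[fast]=6≠a[slow]=3 write a[1]=6, slow++,fast++
slow=1 fast=3: a[fast]=6=a[slow] dup, fast++
slow=1 fast=4: a[fast]=9≠a[slow]=6 write a[2]=9, slow++,fast++
slow=2 fast=5: a[fast]=11≠a[slow]=9 write a[3]=11, slow++,fast++

slow=3, fast=6, prefix=[3, 6, 9, 11]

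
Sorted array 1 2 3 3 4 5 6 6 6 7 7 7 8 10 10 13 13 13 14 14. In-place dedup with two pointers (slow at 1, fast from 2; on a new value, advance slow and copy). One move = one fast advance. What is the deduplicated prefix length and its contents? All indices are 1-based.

length 11; prefix = [1, 2, 3, 4, 5, 6, 7, 8, 10, 13, 14]

slow=1 fast=2: a[fast]=2≠a[slow]=1 write a[2]=2, slow++,fast++
slow=2 fast=3: a[fast]=3≠a[slow]=2 write a[3]=3, slow++,fast++
slow=3 fast=4: a[fast]=3=a[slow] dup, fast++
slow=3 fast=5: a[fast]=4≠a[slow]=3 write a[4]=4, slow++,fast++
slow=4 fast=6: a[fast]=5≠a[slow]=4 write a[5]=5, slow++,fast++
slow=5 fast=7: a[fast]=6≠a[slow]=5 write a[6]=6, slow++,fast++
slow=6 fast=8: a[fast]=6=a[slow] dup, fast++
slow=6 fast=9: a[fast]=6=a[slow] dup, fast++
slow=6 fast=10: a[fast]=7≠a[slow]=6 write a[7]=7, slow++,fast++
slow=7 fast=11: a[fast]=7=a[slow] dup, fast++
slow=7 fast=12: a[fast]=7=a[slow] dup, fast++
slow=7 fast=13: a[fast]=8≠a[slow]=7 write a[8]=8, slow++,fast++
slow=8 fast=14: a[fast]=10≠a[slow]=8 write a[9]=10, slow++,fast++
slow=9 fast=15: a[fast]=10=a[slow] dup, fast++
slow=9 fast=16: a[fast]=13≠a[slow]=10 write a[10]=13, slow++,fast++
slow=10 fast=17: a[fast]=13=a[slow] dup, fast++
slow=10 fast=18: a[fast]=13=a[slow] dup, fast++
slow=10 fast=19: a[fast]=14≠a[slow]=13 write a[11]=14, slow++,fast++
slow=11 fast=20: a[fast]=14=a[slow] dup, fast++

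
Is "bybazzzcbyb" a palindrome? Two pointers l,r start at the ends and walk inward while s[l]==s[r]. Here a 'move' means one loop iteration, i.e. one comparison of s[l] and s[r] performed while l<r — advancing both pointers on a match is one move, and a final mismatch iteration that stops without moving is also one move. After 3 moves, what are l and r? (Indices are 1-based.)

[1,11] 'b'=='b' → l++,r--
[2,10] 'y'=='y' → l++,r--
[3,9] 'b'=='b' → l++,r--

l=4, r=8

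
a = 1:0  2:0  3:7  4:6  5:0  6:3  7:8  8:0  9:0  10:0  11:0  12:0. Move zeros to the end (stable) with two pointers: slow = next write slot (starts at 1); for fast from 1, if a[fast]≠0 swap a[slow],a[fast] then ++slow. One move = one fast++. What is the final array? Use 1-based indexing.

(s=1,f=1) a[fast]=0 → fast++
(s=1,f=2) a[fast]=0 → fast++
(s=1,f=3) a[fast]=7≠0 swap→a[1]=7 → slow++,fast++
(s=2,f=4) a[fast]=6≠0 swap→a[2]=6 → slow++,fast++
(s=3,f=5) a[fast]=0 → fast++
(s=3,f=6) a[fast]=3≠0 swap→a[3]=3 → slow++,fast++
(s=4,f=7) a[fast]=8≠0 swap→a[4]=8 → slow++,fast++
(s=5,f=8) a[fast]=0 → fast++
(s=5,f=9) a[fast]=0 → fast++
(s=5,f=10) a[fast]=0 → fast++
(s=5,f=11) a[fast]=0 → fast++
(s=5,f=12) a[fast]=0 → fast++

[7, 6, 3, 8, 0, 0, 0, 0, 0, 0, 0, 0]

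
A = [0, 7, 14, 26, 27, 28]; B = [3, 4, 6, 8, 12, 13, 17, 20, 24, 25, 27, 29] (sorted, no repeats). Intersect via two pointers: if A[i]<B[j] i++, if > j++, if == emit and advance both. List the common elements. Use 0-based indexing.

i=0 j=0: 0<3, i++
i=1 j=0: 7>3, j++
i=1 j=1: 7>4, j++
i=1 j=2: 7>6, j++
i=1 j=3: 7<8, i++
i=2 j=3: 14>8, j++
i=2 j=4: 14>12, j++
i=2 j=5: 14>13, j++
i=2 j=6: 14<17, i++
i=3 j=6: 26>17, j++
i=3 j=7: 26>20, j++
i=3 j=8: 26>24, j++
i=3 j=9: 26>25, j++
i=3 j=10: 26<27, i++
i=4 j=10: 27==27 emit, i++,j++
i=5 j=11: 28<29, i++

intersection = [27]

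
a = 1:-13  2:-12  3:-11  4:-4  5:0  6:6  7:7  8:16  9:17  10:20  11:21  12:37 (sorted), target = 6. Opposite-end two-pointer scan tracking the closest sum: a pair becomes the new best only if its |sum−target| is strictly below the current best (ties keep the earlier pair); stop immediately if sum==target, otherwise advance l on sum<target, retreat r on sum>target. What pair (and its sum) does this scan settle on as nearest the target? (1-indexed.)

pair (-11, 17) with sum 6 (|Δ|=0)

[1,12] -13+37=24 d=18 * → r--
[1,11] -13+21=8 d=2 * → r--
[1,10] -13+20=7 d=1 * → r--
[1,9] -13+17=4 d=2 → l++
[2,9] -12+17=5 d=1 → l++
[3,9] -11+17=6 d=0 * → stop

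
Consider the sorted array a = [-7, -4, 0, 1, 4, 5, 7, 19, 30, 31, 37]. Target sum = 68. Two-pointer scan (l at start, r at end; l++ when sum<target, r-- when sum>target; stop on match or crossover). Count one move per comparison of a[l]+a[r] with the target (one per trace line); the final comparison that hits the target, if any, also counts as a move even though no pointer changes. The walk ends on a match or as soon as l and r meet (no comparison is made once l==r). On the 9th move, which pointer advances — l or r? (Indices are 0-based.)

l=0 r=10: -7+37=30 <68, l++
l=1 r=10: -4+37=33 <68, l++
l=2 r=10: 0+37=37 <68, l++
l=3 r=10: 1+37=38 <68, l++
l=4 r=10: 4+37=41 <68, l++
l=5 r=10: 5+37=42 <68, l++
l=6 r=10: 7+37=44 <68, l++
l=7 r=10: 19+37=56 <68, l++
l=8 r=10: 30+37=67 <68, l++

l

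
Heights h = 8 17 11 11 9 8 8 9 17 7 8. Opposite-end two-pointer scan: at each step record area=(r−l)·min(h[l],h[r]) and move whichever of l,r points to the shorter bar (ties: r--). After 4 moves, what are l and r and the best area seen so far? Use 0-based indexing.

l=1, r=7, best area=119

l=0 r=10: min(8,8)*10=80 best=80 *, r--
l=0 r=9: min(8,7)*9=63 best=80, r--
l=0 r=8: min(8,17)*8=64 best=80, l++
l=1 r=8: min(17,17)*7=119 best=119 *, r--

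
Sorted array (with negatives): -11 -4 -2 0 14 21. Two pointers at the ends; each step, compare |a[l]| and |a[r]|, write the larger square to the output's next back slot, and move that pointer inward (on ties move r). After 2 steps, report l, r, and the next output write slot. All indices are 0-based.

l=0, r=3, next write slot=3

l=0 r=5: |-11|<=|21| out[5]=441, r--
l=0 r=4: |-11|<=|14| out[4]=196, r--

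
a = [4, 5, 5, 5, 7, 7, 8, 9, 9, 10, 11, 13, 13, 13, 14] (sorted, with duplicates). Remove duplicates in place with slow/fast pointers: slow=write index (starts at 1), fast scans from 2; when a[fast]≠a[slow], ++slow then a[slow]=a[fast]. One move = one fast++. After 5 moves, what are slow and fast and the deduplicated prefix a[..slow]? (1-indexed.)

slow=3, fast=7, prefix=[4, 5, 7]

(s=1,f=2) a[fast]=5≠a[slow]=4 write a[2]=5 → slow++,fast++
(s=2,f=3) a[fast]=5=a[slow] dup → fast++
(s=2,f=4) a[fast]=5=a[slow] dup → fast++
(s=2,f=5) a[fast]=7≠a[slow]=5 write a[3]=7 → slow++,fast++
(s=3,f=6) a[fast]=7=a[slow] dup → fast++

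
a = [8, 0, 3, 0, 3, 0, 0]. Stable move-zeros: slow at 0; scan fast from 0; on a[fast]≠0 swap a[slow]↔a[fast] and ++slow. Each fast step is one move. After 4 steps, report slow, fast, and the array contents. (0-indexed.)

(s=0,f=0) a[fast]=8≠0 swap→a[0]=8 → slow++,fast++
(s=1,f=1) a[fast]=0 → fast++
(s=1,f=2) a[fast]=3≠0 swap→a[1]=3 → slow++,fast++
(s=2,f=3) a[fast]=0 → fast++

slow=2, fast=4, a=[8, 3, 0, 0, 3, 0, 0]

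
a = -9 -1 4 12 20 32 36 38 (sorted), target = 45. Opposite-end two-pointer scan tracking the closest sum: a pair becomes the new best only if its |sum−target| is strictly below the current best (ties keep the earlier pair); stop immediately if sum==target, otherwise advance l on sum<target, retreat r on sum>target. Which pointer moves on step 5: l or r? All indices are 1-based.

l=1 r=8: -9+38=29 d=16 *, l++
l=2 r=8: -1+38=37 d=8 *, l++
l=3 r=8: 4+38=42 d=3 *, l++
l=4 r=8: 12+38=50 d=5, r--
l=4 r=7: 12+36=48 d=3, r--

r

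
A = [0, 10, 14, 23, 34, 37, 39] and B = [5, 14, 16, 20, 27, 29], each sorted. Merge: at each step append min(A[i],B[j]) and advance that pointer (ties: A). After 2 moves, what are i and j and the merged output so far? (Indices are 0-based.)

i=1, j=1, merged so far=[0, 5]

[i=0,j=0] A[i]=0<=B[j]=5 take 0 → i++
[i=1,j=0] A[i]=10>B[j]=5 take 5 → j++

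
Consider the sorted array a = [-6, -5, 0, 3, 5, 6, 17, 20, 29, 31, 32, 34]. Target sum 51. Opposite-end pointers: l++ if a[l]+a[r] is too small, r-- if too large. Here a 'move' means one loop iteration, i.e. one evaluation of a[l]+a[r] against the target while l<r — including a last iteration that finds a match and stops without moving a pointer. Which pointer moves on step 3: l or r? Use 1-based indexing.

l

[1,12] -6+34=28 <51 → l++
[2,12] -5+34=29 <51 → l++
[3,12] 0+34=34 <51 → l++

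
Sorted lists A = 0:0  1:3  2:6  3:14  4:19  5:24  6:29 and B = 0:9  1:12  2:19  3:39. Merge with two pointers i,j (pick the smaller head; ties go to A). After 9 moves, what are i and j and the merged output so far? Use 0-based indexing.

i=0 j=0: A[i]=0<=B[j]=9 take 0, i++
i=1 j=0: A[i]=3<=B[j]=9 take 3, i++
i=2 j=0: A[i]=6<=B[j]=9 take 6, i++
i=3 j=0: A[i]=14>B[j]=9 take 9, j++
i=3 j=1: A[i]=14>B[j]=12 take 12, j++
i=3 j=2: A[i]=14<=B[j]=19 take 14, i++
i=4 j=2: A[i]=19<=B[j]=19 take 19, i++
i=5 j=2: A[i]=24>B[j]=19 take 19, j++
i=5 j=3: A[i]=24<=B[j]=39 take 24, i++

i=6, j=3, merged so far=[0, 3, 6, 9, 12, 14, 19, 19, 24]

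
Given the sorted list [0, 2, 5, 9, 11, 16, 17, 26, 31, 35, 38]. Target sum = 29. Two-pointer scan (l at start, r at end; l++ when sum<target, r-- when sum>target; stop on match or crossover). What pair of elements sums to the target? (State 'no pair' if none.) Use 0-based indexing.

no pair

[0,10] 0+38=38 >29 → r--
[0,9] 0+35=35 >29 → r--
[0,8] 0+31=31 >29 → r--
[0,7] 0+26=26 <29 → l++
[1,7] 2+26=28 <29 → l++
[2,7] 5+26=31 >29 → r--
[2,6] 5+17=22 <29 → l++
[3,6] 9+17=26 <29 → l++
[4,6] 11+17=28 <29 → l++
[5,6] 16+17=33 >29 → r--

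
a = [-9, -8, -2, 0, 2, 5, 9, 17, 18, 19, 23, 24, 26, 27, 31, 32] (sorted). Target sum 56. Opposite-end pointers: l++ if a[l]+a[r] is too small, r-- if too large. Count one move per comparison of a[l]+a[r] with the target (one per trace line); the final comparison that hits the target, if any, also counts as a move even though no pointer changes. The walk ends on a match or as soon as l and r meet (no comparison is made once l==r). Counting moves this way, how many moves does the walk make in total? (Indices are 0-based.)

[0,15] -9+32=23 <56 → l++
[1,15] -8+32=24 <56 → l++
[2,15] -2+32=30 <56 → l++
[3,15] 0+32=32 <56 → l++
[4,15] 2+32=34 <56 → l++
[5,15] 5+32=37 <56 → l++
[6,15] 9+32=41 <56 → l++
[7,15] 17+32=49 <56 → l++
[8,15] 18+32=50 <56 → l++
[9,15] 19+32=51 <56 → l++
[10,15] 23+32=55 <56 → l++
[11,15] 24+32=56 → found

12 moves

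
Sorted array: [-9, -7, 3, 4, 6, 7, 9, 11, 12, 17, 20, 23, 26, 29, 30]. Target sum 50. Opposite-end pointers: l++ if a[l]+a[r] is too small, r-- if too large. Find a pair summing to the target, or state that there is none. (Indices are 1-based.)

[1,15] -9+30=21 <50 → l++
[2,15] -7+30=23 <50 → l++
[3,15] 3+30=33 <50 → l++
[4,15] 4+30=34 <50 → l++
[5,15] 6+30=36 <50 → l++
[6,15] 7+30=37 <50 → l++
[7,15] 9+30=39 <50 → l++
[8,15] 11+30=41 <50 → l++
[9,15] 12+30=42 <50 → l++
[10,15] 17+30=47 <50 → l++
[11,15] 20+30=50 → found

(20, 30)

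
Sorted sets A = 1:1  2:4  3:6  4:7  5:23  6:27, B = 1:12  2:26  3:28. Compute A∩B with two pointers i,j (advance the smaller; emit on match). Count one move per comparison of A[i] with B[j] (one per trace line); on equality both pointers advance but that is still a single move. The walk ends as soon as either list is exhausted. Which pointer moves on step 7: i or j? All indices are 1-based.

j

[i=1,j=1] 1<12 → i++
[i=2,j=1] 4<12 → i++
[i=3,j=1] 6<12 → i++
[i=4,j=1] 7<12 → i++
[i=5,j=1] 23>12 → j++
[i=5,j=2] 23<26 → i++
[i=6,j=2] 27>26 → j++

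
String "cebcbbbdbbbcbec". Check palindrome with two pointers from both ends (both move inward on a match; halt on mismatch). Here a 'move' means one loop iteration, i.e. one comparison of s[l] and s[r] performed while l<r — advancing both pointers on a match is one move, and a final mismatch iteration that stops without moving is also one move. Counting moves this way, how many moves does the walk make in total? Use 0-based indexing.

[0,14] 'c'=='c' → l++,r--
[1,13] 'e'=='e' → l++,r--
[2,12] 'b'=='b' → l++,r--
[3,11] 'c'=='c' → l++,r--
[4,10] 'b'=='b' → l++,r--
[5,9] 'b'=='b' → l++,r--
[6,8] 'b'=='b' → l++,r--

7 moves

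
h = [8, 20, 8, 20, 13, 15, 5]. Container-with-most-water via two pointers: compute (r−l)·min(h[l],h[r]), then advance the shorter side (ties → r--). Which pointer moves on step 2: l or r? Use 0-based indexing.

[0,6] min(8,5)*6=30 best=30 * → r--
[0,5] min(8,15)*5=40 best=40 * → l++

l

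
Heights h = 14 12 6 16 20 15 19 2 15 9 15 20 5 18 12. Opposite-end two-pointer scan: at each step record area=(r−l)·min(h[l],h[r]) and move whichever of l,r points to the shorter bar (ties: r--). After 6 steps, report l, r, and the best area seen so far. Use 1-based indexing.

l=1 r=15: min(14,12)*14=168 best=168 *, r--
l=1 r=14: min(14,18)*13=182 best=182 *, l++
l=2 r=14: min(12,18)*12=144 best=182, l++
l=3 r=14: min(6,18)*11=66 best=182, l++
l=4 r=14: min(16,18)*10=160 best=182, l++
l=5 r=14: min(20,18)*9=162 best=182, r--

l=5, r=13, best area=182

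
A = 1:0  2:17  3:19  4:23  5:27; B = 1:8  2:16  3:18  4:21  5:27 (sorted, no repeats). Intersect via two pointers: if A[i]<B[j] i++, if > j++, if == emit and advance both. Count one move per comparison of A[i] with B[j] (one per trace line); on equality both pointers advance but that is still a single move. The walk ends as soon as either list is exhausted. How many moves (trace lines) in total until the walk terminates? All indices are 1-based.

i=1 j=1: 0<8, i++
i=2 j=1: 17>8, j++
i=2 j=2: 17>16, j++
i=2 j=3: 17<18, i++
i=3 j=3: 19>18, j++
i=3 j=4: 19<21, i++
i=4 j=4: 23>21, j++
i=4 j=5: 23<27, i++
i=5 j=5: 27==27 emit, i++,j++

9 moves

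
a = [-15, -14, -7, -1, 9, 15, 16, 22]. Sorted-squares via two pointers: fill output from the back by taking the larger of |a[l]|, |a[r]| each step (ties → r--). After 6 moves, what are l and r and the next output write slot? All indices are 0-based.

l=2, r=3, next write slot=1

[0,7] |-15|<=|22| out[7]=484 → r--
[0,6] |-15|<=|16| out[6]=256 → r--
[0,5] |-15|<=|15| out[5]=225 → r--
[0,4] |-15|>|9| out[4]=225 → l++
[1,4] |-14|>|9| out[3]=196 → l++
[2,4] |-7|<=|9| out[2]=81 → r--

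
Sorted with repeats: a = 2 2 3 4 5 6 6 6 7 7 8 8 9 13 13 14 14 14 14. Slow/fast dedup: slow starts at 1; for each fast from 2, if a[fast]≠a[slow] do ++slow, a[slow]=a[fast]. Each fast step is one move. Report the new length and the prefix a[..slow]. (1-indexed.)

length 10; prefix = [2, 3, 4, 5, 6, 7, 8, 9, 13, 14]

(s=1,f=2) a[fast]=2=a[slow] dup → fast++
(s=1,f=3) a[fast]=3≠a[slow]=2 write a[2]=3 → slow++,fast++
(s=2,f=4) a[fast]=4≠a[slow]=3 write a[3]=4 → slow++,fast++
(s=3,f=5) a[fast]=5≠a[slow]=4 write a[4]=5 → slow++,fast++
(s=4,f=6) a[fast]=6≠a[slow]=5 write a[5]=6 → slow++,fast++
(s=5,f=7) a[fast]=6=a[slow] dup → fast++
(s=5,f=8) a[fast]=6=a[slow] dup → fast++
(s=5,f=9) a[fast]=7≠a[slow]=6 write a[6]=7 → slow++,fast++
(s=6,f=10) a[fast]=7=a[slow] dup → fast++
(s=6,f=11) a[fast]=8≠a[slow]=7 write a[7]=8 → slow++,fast++
(s=7,f=12) a[fast]=8=a[slow] dup → fast++
(s=7,f=13) a[fast]=9≠a[slow]=8 write a[8]=9 → slow++,fast++
(s=8,f=14) a[fast]=13≠a[slow]=9 write a[9]=13 → slow++,fast++
(s=9,f=15) a[fast]=13=a[slow] dup → fast++
(s=9,f=16) a[fast]=14≠a[slow]=13 write a[10]=14 → slow++,fast++
(s=10,f=17) a[fast]=14=a[slow] dup → fast++
(s=10,f=18) a[fast]=14=a[slow] dup → fast++
(s=10,f=19) a[fast]=14=a[slow] dup → fast++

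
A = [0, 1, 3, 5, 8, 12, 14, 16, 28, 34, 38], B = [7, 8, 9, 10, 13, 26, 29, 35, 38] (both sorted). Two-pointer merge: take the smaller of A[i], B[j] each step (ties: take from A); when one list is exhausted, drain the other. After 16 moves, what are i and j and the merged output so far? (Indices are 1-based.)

i=10, j=8, merged so far=[0, 1, 3, 5, 7, 8, 8, 9, 10, 12, 13, 14, 16, 26, 28, 29]

[i=1,j=1] A[i]=0<=B[j]=7 take 0 → i++
[i=2,j=1] A[i]=1<=B[j]=7 take 1 → i++
[i=3,j=1] A[i]=3<=B[j]=7 take 3 → i++
[i=4,j=1] A[i]=5<=B[j]=7 take 5 → i++
[i=5,j=1] A[i]=8>B[j]=7 take 7 → j++
[i=5,j=2] A[i]=8<=B[j]=8 take 8 → i++
[i=6,j=2] A[i]=12>B[j]=8 take 8 → j++
[i=6,j=3] A[i]=12>B[j]=9 take 9 → j++
[i=6,j=4] A[i]=12>B[j]=10 take 10 → j++
[i=6,j=5] A[i]=12<=B[j]=13 take 12 → i++
[i=7,j=5] A[i]=14>B[j]=13 take 13 → j++
[i=7,j=6] A[i]=14<=B[j]=26 take 14 → i++
[i=8,j=6] A[i]=16<=B[j]=26 take 16 → i++
[i=9,j=6] A[i]=28>B[j]=26 take 26 → j++
[i=9,j=7] A[i]=28<=B[j]=29 take 28 → i++
[i=10,j=7] A[i]=34>B[j]=29 take 29 → j++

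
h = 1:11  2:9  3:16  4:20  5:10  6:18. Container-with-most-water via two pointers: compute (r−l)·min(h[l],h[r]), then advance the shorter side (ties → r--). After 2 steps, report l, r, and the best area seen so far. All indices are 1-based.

l=1 r=6: min(11,18)*5=55 best=55 *, l++
l=2 r=6: min(9,18)*4=36 best=55, l++

l=3, r=6, best area=55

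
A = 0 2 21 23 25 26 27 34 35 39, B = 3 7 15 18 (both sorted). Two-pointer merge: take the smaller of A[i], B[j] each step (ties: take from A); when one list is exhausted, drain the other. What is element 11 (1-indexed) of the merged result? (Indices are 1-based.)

merged[11] = 27

i=1 j=1: A[i]=0<=B[j]=3 take 0, i++
i=2 j=1: A[i]=2<=B[j]=3 take 2, i++
i=3 j=1: A[i]=21>B[j]=3 take 3, j++
i=3 j=2: A[i]=21>B[j]=7 take 7, j++
i=3 j=3: A[i]=21>B[j]=15 take 15, j++
i=3 j=4: A[i]=21>B[j]=18 take 18, j++
i=3 j=5: B done, take A[i]=21, i++
i=4 j=5: B done, take A[i]=23, i++
i=5 j=5: B done, take A[i]=25, i++
i=6 j=5: B done, take A[i]=26, i++
i=7 j=5: B done, take A[i]=27, i++
i=8 j=5: B done, take A[i]=34, i++
i=9 j=5: B done, take A[i]=35, i++
i=10 j=5: B done, take A[i]=39, i++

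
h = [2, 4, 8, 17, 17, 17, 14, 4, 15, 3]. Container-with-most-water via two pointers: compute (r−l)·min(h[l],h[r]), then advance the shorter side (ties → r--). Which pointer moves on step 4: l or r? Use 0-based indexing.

[0,9] min(2,3)*9=18 best=18 * → l++
[1,9] min(4,3)*8=24 best=24 * → r--
[1,8] min(4,15)*7=28 best=28 * → l++
[2,8] min(8,15)*6=48 best=48 * → l++

l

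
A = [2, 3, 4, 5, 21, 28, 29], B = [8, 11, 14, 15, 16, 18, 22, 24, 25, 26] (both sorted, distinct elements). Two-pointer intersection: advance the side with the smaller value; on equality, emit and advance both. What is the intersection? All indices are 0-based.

i=0 j=0: 2<8, i++
i=1 j=0: 3<8, i++
i=2 j=0: 4<8, i++
i=3 j=0: 5<8, i++
i=4 j=0: 21>8, j++
i=4 j=1: 21>11, j++
i=4 j=2: 21>14, j++
i=4 j=3: 21>15, j++
i=4 j=4: 21>16, j++
i=4 j=5: 21>18, j++
i=4 j=6: 21<22, i++
i=5 j=6: 28>22, j++
i=5 j=7: 28>24, j++
i=5 j=8: 28>25, j++
i=5 j=9: 28>26, j++

intersection = []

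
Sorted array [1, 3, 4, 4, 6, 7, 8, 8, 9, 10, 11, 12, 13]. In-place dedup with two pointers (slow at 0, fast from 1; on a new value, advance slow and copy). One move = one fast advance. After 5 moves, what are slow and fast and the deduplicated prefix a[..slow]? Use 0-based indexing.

slow=4, fast=6, prefix=[1, 3, 4, 6, 7]

(s=0,f=1) a[fast]=3≠a[slow]=1 write a[1]=3 → slow++,fast++
(s=1,f=2) a[fast]=4≠a[slow]=3 write a[2]=4 → slow++,fast++
(s=2,f=3) a[fast]=4=a[slow] dup → fast++
(s=2,f=4) a[fast]=6≠a[slow]=4 write a[3]=6 → slow++,fast++
(s=3,f=5) a[fast]=7≠a[slow]=6 write a[4]=7 → slow++,fast++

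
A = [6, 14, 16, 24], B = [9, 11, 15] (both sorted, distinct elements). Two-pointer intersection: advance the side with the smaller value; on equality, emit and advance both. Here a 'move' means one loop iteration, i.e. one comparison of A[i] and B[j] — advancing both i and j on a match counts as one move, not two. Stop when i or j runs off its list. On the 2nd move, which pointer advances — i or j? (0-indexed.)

j

[i=0,j=0] 6<9 → i++
[i=1,j=0] 14>9 → j++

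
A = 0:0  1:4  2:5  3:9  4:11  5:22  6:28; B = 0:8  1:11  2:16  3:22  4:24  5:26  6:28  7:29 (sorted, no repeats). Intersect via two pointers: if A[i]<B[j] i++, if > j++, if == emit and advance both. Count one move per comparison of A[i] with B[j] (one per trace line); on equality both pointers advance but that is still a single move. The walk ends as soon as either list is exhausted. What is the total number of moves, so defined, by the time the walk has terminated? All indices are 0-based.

11 moves

i=0 j=0: 0<8, i++
i=1 j=0: 4<8, i++
i=2 j=0: 5<8, i++
i=3 j=0: 9>8, j++
i=3 j=1: 9<11, i++
i=4 j=1: 11==11 emit, i++,j++
i=5 j=2: 22>16, j++
i=5 j=3: 22==22 emit, i++,j++
i=6 j=4: 28>24, j++
i=6 j=5: 28>26, j++
i=6 j=6: 28==28 emit, i++,j++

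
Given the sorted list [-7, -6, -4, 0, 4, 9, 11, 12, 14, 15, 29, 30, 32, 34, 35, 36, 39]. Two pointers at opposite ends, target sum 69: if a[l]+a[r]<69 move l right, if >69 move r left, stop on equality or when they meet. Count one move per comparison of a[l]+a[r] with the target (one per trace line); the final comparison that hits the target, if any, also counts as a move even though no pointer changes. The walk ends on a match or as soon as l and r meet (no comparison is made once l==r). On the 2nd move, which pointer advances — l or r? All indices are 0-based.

l=0 r=16: -7+39=32 <69, l++
l=1 r=16: -6+39=33 <69, l++

l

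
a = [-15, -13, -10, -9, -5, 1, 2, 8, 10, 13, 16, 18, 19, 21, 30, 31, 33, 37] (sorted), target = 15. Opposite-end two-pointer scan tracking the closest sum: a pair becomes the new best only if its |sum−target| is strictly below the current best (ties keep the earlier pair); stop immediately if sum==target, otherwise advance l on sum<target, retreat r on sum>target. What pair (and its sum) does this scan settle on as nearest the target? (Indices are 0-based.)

pair (-15, 30) with sum 15 (|Δ|=0)

[0,17] -15+37=22 d=7 * → r--
[0,16] -15+33=18 d=3 * → r--
[0,15] -15+31=16 d=1 * → r--
[0,14] -15+30=15 d=0 * → stop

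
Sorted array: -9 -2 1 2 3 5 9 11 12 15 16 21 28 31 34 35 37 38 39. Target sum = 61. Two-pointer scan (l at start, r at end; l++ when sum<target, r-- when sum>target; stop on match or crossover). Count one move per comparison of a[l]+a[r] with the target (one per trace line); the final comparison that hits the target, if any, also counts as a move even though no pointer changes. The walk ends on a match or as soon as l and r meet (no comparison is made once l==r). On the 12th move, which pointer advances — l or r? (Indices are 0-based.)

[0,18] -9+39=30 <61 → l++
[1,18] -2+39=37 <61 → l++
[2,18] 1+39=40 <61 → l++
[3,18] 2+39=41 <61 → l++
[4,18] 3+39=42 <61 → l++
[5,18] 5+39=44 <61 → l++
[6,18] 9+39=48 <61 → l++
[7,18] 11+39=50 <61 → l++
[8,18] 12+39=51 <61 → l++
[9,18] 15+39=54 <61 → l++
[10,18] 16+39=55 <61 → l++
[11,18] 21+39=60 <61 → l++

l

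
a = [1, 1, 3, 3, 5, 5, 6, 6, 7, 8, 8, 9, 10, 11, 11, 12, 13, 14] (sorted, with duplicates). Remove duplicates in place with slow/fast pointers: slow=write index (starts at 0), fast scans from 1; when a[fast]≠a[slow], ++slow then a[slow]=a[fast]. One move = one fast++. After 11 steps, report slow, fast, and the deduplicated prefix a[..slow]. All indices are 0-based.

slow=6, fast=12, prefix=[1, 3, 5, 6, 7, 8, 9]

(s=0,f=1) a[fast]=1=a[slow] dup → fast++
(s=0,f=2) a[fast]=3≠a[slow]=1 write a[1]=3 → slow++,fast++
(s=1,f=3) a[fast]=3=a[slow] dup → fast++
(s=1,f=4) a[fast]=5≠a[slow]=3 write a[2]=5 → slow++,fast++
(s=2,f=5) a[fast]=5=a[slow] dup → fast++
(s=2,f=6) a[fast]=6≠a[slow]=5 write a[3]=6 → slow++,fast++
(s=3,f=7) a[fast]=6=a[slow] dup → fast++
(s=3,f=8) a[fast]=7≠a[slow]=6 write a[4]=7 → slow++,fast++
(s=4,f=9) a[fast]=8≠a[slow]=7 write a[5]=8 → slow++,fast++
(s=5,f=10) a[fast]=8=a[slow] dup → fast++
(s=5,f=11) a[fast]=9≠a[slow]=8 write a[6]=9 → slow++,fast++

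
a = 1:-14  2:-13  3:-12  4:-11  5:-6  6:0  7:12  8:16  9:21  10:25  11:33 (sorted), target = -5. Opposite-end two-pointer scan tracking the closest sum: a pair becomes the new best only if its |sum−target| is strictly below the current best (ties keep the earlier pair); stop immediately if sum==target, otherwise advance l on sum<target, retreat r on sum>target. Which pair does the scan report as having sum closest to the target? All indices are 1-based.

pair (-6, 0) with sum -6 (|Δ|=1)

l=1 r=11: -14+33=19 d=24 *, r--
l=1 r=10: -14+25=11 d=16 *, r--
l=1 r=9: -14+21=7 d=12 *, r--
l=1 r=8: -14+16=2 d=7 *, r--
l=1 r=7: -14+12=-2 d=3 *, r--
l=1 r=6: -14+0=-14 d=9, l++
l=2 r=6: -13+0=-13 d=8, l++
l=3 r=6: -12+0=-12 d=7, l++
l=4 r=6: -11+0=-11 d=6, l++
l=5 r=6: -6+0=-6 d=1 *, l++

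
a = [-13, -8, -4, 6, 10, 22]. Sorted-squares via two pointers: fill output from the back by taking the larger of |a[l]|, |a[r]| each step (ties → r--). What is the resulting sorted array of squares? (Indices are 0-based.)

[0,5] |-13|<=|22| out[5]=484 → r--
[0,4] |-13|>|10| out[4]=169 → l++
[1,4] |-8|<=|10| out[3]=100 → r--
[1,3] |-8|>|6| out[2]=64 → l++
[2,3] |-4|<=|6| out[1]=36 → r--
[2,2] |-4|<=|-4| out[0]=16 → r--

[16, 36, 64, 100, 169, 484]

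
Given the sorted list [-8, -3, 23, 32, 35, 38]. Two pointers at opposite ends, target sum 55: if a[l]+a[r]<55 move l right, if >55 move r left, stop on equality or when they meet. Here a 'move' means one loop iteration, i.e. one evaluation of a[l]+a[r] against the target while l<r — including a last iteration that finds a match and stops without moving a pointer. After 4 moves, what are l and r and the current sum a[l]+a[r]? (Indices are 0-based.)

l=0 r=5: -8+38=30 <55, l++
l=1 r=5: -3+38=35 <55, l++
l=2 r=5: 23+38=61 >55, r--
l=2 r=4: 23+35=58 >55, r--

l=2, r=3, sum=55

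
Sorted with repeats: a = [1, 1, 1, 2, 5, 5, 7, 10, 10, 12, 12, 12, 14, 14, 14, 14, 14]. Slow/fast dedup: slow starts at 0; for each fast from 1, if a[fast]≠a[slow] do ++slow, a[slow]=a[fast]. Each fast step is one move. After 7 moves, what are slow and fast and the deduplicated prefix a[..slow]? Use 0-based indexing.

slow=4, fast=8, prefix=[1, 2, 5, 7, 10]

(s=0,f=1) a[fast]=1=a[slow] dup → fast++
(s=0,f=2) a[fast]=1=a[slow] dup → fast++
(s=0,f=3) a[fast]=2≠a[slow]=1 write a[1]=2 → slow++,fast++
(s=1,f=4) a[fast]=5≠a[slow]=2 write a[2]=5 → slow++,fast++
(s=2,f=5) a[fast]=5=a[slow] dup → fast++
(s=2,f=6) a[fast]=7≠a[slow]=5 write a[3]=7 → slow++,fast++
(s=3,f=7) a[fast]=10≠a[slow]=7 write a[4]=10 → slow++,fast++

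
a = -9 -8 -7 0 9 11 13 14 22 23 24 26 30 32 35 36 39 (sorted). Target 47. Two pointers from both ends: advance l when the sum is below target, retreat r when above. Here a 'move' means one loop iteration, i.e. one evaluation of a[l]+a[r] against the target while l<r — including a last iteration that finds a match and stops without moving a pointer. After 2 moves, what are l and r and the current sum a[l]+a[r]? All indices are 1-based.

[1,17] -9+39=30 <47 → l++
[2,17] -8+39=31 <47 → l++

l=3, r=17, sum=32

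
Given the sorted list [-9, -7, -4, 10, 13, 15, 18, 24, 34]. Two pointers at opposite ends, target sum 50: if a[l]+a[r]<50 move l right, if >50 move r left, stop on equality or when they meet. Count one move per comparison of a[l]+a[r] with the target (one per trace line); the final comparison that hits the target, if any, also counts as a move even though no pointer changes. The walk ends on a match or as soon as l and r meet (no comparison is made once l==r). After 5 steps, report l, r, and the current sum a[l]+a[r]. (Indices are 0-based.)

l=5, r=8, sum=49

[0,8] -9+34=25 <50 → l++
[1,8] -7+34=27 <50 → l++
[2,8] -4+34=30 <50 → l++
[3,8] 10+34=44 <50 → l++
[4,8] 13+34=47 <50 → l++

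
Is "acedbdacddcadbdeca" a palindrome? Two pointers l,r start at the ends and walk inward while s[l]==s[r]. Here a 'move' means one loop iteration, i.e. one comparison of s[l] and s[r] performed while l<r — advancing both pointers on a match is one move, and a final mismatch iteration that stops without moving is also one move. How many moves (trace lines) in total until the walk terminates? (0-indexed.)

l=0 r=17: 'a'=='a', l++,r--
l=1 r=16: 'c'=='c', l++,r--
l=2 r=15: 'e'=='e', l++,r--
l=3 r=14: 'd'=='d', l++,r--
l=4 r=13: 'b'=='b', l++,r--
l=5 r=12: 'd'=='d', l++,r--
l=6 r=11: 'a'=='a', l++,r--
l=7 r=10: 'c'=='c', l++,r--
l=8 r=9: 'd'=='d', l++,r--

9 moves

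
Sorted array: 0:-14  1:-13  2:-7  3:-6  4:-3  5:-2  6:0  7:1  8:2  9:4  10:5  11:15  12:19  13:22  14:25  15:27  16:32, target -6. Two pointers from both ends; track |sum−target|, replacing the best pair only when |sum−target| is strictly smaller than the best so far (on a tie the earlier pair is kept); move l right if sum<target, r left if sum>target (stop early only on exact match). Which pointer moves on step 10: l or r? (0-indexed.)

[0,16] -14+32=18 d=24 * → r--
[0,15] -14+27=13 d=19 * → r--
[0,14] -14+25=11 d=17 * → r--
[0,13] -14+22=8 d=14 * → r--
[0,12] -14+19=5 d=11 * → r--
[0,11] -14+15=1 d=7 * → r--
[0,10] -14+5=-9 d=3 * → l++
[1,10] -13+5=-8 d=2 * → l++
[2,10] -7+5=-2 d=4 → r--
[2,9] -7+4=-3 d=3 → r--

r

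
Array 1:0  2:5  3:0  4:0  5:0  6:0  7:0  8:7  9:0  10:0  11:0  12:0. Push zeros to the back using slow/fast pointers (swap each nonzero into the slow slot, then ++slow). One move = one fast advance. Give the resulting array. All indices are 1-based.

[5, 7, 0, 0, 0, 0, 0, 0, 0, 0, 0, 0]

slow=1 fast=1: a[fast]=0, fast++
slow=1 fast=2: a[fast]=5≠0 swap→a[1]=5, slow++,fast++
slow=2 fast=3: a[fast]=0, fast++
slow=2 fast=4: a[fast]=0, fast++
slow=2 fast=5: a[fast]=0, fast++
slow=2 fast=6: a[fast]=0, fast++
slow=2 fast=7: a[fast]=0, fast++
slow=2 fast=8: a[fast]=7≠0 swap→a[2]=7, slow++,fast++
slow=3 fast=9: a[fast]=0, fast++
slow=3 fast=10: a[fast]=0, fast++
slow=3 fast=11: a[fast]=0, fast++
slow=3 fast=12: a[fast]=0, fast++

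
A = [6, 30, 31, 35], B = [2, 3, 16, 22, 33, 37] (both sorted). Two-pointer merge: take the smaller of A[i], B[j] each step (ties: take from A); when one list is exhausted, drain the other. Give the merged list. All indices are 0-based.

[i=0,j=0] A[i]=6>B[j]=2 take 2 → j++
[i=0,j=1] A[i]=6>B[j]=3 take 3 → j++
[i=0,j=2] A[i]=6<=B[j]=16 take 6 → i++
[i=1,j=2] A[i]=30>B[j]=16 take 16 → j++
[i=1,j=3] A[i]=30>B[j]=22 take 22 → j++
[i=1,j=4] A[i]=30<=B[j]=33 take 30 → i++
[i=2,j=4] A[i]=31<=B[j]=33 take 31 → i++
[i=3,j=4] A[i]=35>B[j]=33 take 33 → j++
[i=3,j=5] A[i]=35<=B[j]=37 take 35 → i++
[i=4,j=5] A done, take B[j]=37 → j++

[2, 3, 6, 16, 22, 30, 31, 33, 35, 37]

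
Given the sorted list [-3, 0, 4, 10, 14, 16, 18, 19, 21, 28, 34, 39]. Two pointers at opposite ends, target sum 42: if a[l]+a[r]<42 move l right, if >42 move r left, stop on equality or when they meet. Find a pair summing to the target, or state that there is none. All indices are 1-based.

[1,12] -3+39=36 <42 → l++
[2,12] 0+39=39 <42 → l++
[3,12] 4+39=43 >42 → r--
[3,11] 4+34=38 <42 → l++
[4,11] 10+34=44 >42 → r--
[4,10] 10+28=38 <42 → l++
[5,10] 14+28=42 → found

(14, 28)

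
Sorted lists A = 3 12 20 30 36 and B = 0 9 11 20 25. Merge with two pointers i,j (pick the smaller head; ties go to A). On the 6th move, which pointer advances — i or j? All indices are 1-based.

i

i=1 j=1: A[i]=3>B[j]=0 take 0, j++
i=1 j=2: A[i]=3<=B[j]=9 take 3, i++
i=2 j=2: A[i]=12>B[j]=9 take 9, j++
i=2 j=3: A[i]=12>B[j]=11 take 11, j++
i=2 j=4: A[i]=12<=B[j]=20 take 12, i++
i=3 j=4: A[i]=20<=B[j]=20 take 20, i++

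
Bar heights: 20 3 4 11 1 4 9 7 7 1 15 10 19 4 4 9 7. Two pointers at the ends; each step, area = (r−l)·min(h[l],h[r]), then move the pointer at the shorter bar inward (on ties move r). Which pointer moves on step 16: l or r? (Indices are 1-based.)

r

[1,17] min(20,7)*16=112 best=112 * → r--
[1,16] min(20,9)*15=135 best=135 * → r--
[1,15] min(20,4)*14=56 best=135 → r--
[1,14] min(20,4)*13=52 best=135 → r--
[1,13] min(20,19)*12=228 best=228 * → r--
[1,12] min(20,10)*11=110 best=228 → r--
[1,11] min(20,15)*10=150 best=228 → r--
[1,10] min(20,1)*9=9 best=228 → r--
[1,9] min(20,7)*8=56 best=228 → r--
[1,8] min(20,7)*7=49 best=228 → r--
[1,7] min(20,9)*6=54 best=228 → r--
[1,6] min(20,4)*5=20 best=228 → r--
[1,5] min(20,1)*4=4 best=228 → r--
[1,4] min(20,11)*3=33 best=228 → r--
[1,3] min(20,4)*2=8 best=228 → r--
[1,2] min(20,3)*1=3 best=228 → r--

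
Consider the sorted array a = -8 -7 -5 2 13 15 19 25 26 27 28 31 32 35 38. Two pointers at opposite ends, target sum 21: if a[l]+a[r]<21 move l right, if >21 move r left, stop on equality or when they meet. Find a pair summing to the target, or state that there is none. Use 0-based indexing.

(-7, 28)

[0,14] -8+38=30 >21 → r--
[0,13] -8+35=27 >21 → r--
[0,12] -8+32=24 >21 → r--
[0,11] -8+31=23 >21 → r--
[0,10] -8+28=20 <21 → l++
[1,10] -7+28=21 → found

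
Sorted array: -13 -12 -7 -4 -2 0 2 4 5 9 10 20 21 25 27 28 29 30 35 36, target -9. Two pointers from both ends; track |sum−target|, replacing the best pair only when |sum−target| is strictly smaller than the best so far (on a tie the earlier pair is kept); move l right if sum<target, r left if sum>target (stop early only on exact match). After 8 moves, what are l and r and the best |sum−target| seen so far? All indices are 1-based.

l=1 r=20: -13+36=23 d=32 *, r--
l=1 r=19: -13+35=22 d=31 *, r--
l=1 r=18: -13+30=17 d=26 *, r--
l=1 r=17: -13+29=16 d=25 *, r--
l=1 r=16: -13+28=15 d=24 *, r--
l=1 r=15: -13+27=14 d=23 *, r--
l=1 r=14: -13+25=12 d=21 *, r--
l=1 r=13: -13+21=8 d=17 *, r--

l=1, r=12, best |Δ|=17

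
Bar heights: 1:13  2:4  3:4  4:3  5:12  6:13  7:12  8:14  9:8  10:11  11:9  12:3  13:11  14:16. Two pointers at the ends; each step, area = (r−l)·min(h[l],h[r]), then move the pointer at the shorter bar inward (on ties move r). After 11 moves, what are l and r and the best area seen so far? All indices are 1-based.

l=12, r=14, best area=169

[1,14] min(13,16)*13=169 best=169 * → l++
[2,14] min(4,16)*12=48 best=169 → l++
[3,14] min(4,16)*11=44 best=169 → l++
[4,14] min(3,16)*10=30 best=169 → l++
[5,14] min(12,16)*9=108 best=169 → l++
[6,14] min(13,16)*8=104 best=169 → l++
[7,14] min(12,16)*7=84 best=169 → l++
[8,14] min(14,16)*6=84 best=169 → l++
[9,14] min(8,16)*5=40 best=169 → l++
[10,14] min(11,16)*4=44 best=169 → l++
[11,14] min(9,16)*3=27 best=169 → l++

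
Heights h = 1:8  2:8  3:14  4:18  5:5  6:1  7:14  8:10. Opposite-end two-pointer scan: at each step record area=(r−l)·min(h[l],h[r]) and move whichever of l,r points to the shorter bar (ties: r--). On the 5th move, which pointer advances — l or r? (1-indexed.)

r

[1,8] min(8,10)*7=56 best=56 * → l++
[2,8] min(8,10)*6=48 best=56 → l++
[3,8] min(14,10)*5=50 best=56 → r--
[3,7] min(14,14)*4=56 best=56 → r--
[3,6] min(14,1)*3=3 best=56 → r--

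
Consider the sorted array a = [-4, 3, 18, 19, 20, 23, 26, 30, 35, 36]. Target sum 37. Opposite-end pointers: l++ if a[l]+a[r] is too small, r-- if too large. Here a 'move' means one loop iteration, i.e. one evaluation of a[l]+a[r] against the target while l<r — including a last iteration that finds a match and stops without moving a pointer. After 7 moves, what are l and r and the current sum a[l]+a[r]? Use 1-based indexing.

l=3, r=5, sum=38

l=1 r=10: -4+36=32 <37, l++
l=2 r=10: 3+36=39 >37, r--
l=2 r=9: 3+35=38 >37, r--
l=2 r=8: 3+30=33 <37, l++
l=3 r=8: 18+30=48 >37, r--
l=3 r=7: 18+26=44 >37, r--
l=3 r=6: 18+23=41 >37, r--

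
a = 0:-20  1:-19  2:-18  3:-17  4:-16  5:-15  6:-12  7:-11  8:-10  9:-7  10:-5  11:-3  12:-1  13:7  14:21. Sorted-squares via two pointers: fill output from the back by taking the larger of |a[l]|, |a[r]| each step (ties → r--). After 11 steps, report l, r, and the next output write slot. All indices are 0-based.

l=9, r=12, next write slot=3

l=0 r=14: |-20|<=|21| out[14]=441, r--
l=0 r=13: |-20|>|7| out[13]=400, l++
l=1 r=13: |-19|>|7| out[12]=361, l++
l=2 r=13: |-18|>|7| out[11]=324, l++
l=3 r=13: |-17|>|7| out[10]=289, l++
l=4 r=13: |-16|>|7| out[9]=256, l++
l=5 r=13: |-15|>|7| out[8]=225, l++
l=6 r=13: |-12|>|7| out[7]=144, l++
l=7 r=13: |-11|>|7| out[6]=121, l++
l=8 r=13: |-10|>|7| out[5]=100, l++
l=9 r=13: |-7|<=|7| out[4]=49, r--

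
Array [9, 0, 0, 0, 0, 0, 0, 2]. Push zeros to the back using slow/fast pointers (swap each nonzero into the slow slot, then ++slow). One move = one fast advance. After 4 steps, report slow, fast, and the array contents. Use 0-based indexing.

slow=1, fast=4, a=[9, 0, 0, 0, 0, 0, 0, 2]

(s=0,f=0) a[fast]=9≠0 swap→a[0]=9 → slow++,fast++
(s=1,f=1) a[fast]=0 → fast++
(s=1,f=2) a[fast]=0 → fast++
(s=1,f=3) a[fast]=0 → fast++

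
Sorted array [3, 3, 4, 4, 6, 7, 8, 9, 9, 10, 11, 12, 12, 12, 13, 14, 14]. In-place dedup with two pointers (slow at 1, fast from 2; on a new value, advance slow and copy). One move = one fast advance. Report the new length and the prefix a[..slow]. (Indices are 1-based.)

(s=1,f=2) a[fast]=3=a[slow] dup → fast++
(s=1,f=3) a[fast]=4≠a[slow]=3 write a[2]=4 → slow++,fast++
(s=2,f=4) a[fast]=4=a[slow] dup → fast++
(s=2,f=5) a[fast]=6≠a[slow]=4 write a[3]=6 → slow++,fast++
(s=3,f=6) a[fast]=7≠a[slow]=6 write a[4]=7 → slow++,fast++
(s=4,f=7) a[fast]=8≠a[slow]=7 write a[5]=8 → slow++,fast++
(s=5,f=8) a[fast]=9≠a[slow]=8 write a[6]=9 → slow++,fast++
(s=6,f=9) a[fast]=9=a[slow] dup → fast++
(s=6,f=10) a[fast]=10≠a[slow]=9 write a[7]=10 → slow++,fast++
(s=7,f=11) a[fast]=11≠a[slow]=10 write a[8]=11 → slow++,fast++
(s=8,f=12) a[fast]=12≠a[slow]=11 write a[9]=12 → slow++,fast++
(s=9,f=13) a[fast]=12=a[slow] dup → fast++
(s=9,f=14) a[fast]=12=a[slow] dup → fast++
(s=9,f=15) a[fast]=13≠a[slow]=12 write a[10]=13 → slow++,fast++
(s=10,f=16) a[fast]=14≠a[slow]=13 write a[11]=14 → slow++,fast++
(s=11,f=17) a[fast]=14=a[slow] dup → fast++

length 11; prefix = [3, 4, 6, 7, 8, 9, 10, 11, 12, 13, 14]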